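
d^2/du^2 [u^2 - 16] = 2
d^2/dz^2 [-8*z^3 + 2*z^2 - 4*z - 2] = 4 - 48*z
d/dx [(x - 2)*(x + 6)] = 2*x + 4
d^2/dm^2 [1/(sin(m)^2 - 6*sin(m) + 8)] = 2*(-2*sin(m)^4 + 9*sin(m)^3 + sin(m)^2 - 42*sin(m) + 28)/(sin(m)^2 - 6*sin(m) + 8)^3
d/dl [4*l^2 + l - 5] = 8*l + 1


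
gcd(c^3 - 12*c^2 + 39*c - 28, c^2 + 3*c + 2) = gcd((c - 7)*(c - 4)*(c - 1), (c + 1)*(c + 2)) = 1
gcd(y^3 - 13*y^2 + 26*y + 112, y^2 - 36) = 1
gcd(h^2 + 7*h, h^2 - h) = h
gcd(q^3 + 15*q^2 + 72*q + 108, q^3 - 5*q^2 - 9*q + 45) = q + 3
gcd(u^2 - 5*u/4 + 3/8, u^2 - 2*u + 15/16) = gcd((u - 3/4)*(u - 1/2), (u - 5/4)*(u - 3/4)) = u - 3/4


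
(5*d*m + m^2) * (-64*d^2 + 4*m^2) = -320*d^3*m - 64*d^2*m^2 + 20*d*m^3 + 4*m^4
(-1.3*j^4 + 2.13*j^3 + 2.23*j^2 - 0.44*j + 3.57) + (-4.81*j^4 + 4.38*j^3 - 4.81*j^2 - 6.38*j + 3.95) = -6.11*j^4 + 6.51*j^3 - 2.58*j^2 - 6.82*j + 7.52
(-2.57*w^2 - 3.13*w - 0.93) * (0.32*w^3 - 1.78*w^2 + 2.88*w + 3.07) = -0.8224*w^5 + 3.573*w^4 - 2.1278*w^3 - 15.2489*w^2 - 12.2875*w - 2.8551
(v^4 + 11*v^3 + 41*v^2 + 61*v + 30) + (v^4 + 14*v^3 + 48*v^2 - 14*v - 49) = 2*v^4 + 25*v^3 + 89*v^2 + 47*v - 19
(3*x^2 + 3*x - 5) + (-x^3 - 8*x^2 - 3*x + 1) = -x^3 - 5*x^2 - 4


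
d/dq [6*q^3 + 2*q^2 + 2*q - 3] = 18*q^2 + 4*q + 2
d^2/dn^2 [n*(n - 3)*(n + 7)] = 6*n + 8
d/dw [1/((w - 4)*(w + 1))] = (3 - 2*w)/(w^4 - 6*w^3 + w^2 + 24*w + 16)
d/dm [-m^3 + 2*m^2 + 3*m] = -3*m^2 + 4*m + 3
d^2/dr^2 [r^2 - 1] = 2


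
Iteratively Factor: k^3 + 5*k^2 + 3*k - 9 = (k - 1)*(k^2 + 6*k + 9) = (k - 1)*(k + 3)*(k + 3)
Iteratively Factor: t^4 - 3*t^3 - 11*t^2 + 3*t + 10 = (t + 2)*(t^3 - 5*t^2 - t + 5) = (t - 1)*(t + 2)*(t^2 - 4*t - 5) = (t - 5)*(t - 1)*(t + 2)*(t + 1)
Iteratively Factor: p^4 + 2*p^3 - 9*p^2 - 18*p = (p + 3)*(p^3 - p^2 - 6*p) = p*(p + 3)*(p^2 - p - 6) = p*(p + 2)*(p + 3)*(p - 3)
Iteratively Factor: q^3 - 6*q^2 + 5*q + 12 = (q + 1)*(q^2 - 7*q + 12) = (q - 3)*(q + 1)*(q - 4)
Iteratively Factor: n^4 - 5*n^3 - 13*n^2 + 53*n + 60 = (n - 5)*(n^3 - 13*n - 12) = (n - 5)*(n + 1)*(n^2 - n - 12) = (n - 5)*(n - 4)*(n + 1)*(n + 3)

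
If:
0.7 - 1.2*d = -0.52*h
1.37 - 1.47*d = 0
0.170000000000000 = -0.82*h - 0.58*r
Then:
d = 0.93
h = 0.80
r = -1.43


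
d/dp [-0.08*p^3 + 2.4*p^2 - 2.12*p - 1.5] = -0.24*p^2 + 4.8*p - 2.12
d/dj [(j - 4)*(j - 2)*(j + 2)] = 3*j^2 - 8*j - 4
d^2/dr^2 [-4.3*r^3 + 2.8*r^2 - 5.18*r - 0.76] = 5.6 - 25.8*r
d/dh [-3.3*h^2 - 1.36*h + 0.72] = -6.6*h - 1.36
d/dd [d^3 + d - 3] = 3*d^2 + 1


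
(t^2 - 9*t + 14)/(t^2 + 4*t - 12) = (t - 7)/(t + 6)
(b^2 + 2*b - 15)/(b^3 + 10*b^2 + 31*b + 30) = (b - 3)/(b^2 + 5*b + 6)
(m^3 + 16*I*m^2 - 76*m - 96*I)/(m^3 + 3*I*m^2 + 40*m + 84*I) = (m^2 + 14*I*m - 48)/(m^2 + I*m + 42)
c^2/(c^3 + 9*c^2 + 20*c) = c/(c^2 + 9*c + 20)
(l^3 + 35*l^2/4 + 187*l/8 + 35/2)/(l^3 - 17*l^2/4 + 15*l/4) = (8*l^3 + 70*l^2 + 187*l + 140)/(2*l*(4*l^2 - 17*l + 15))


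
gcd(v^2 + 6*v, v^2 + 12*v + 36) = v + 6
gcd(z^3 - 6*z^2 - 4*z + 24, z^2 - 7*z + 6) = z - 6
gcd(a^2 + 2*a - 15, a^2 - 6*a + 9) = a - 3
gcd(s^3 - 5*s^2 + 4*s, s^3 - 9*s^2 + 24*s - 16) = s^2 - 5*s + 4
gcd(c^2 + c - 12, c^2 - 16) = c + 4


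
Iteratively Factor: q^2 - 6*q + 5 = (q - 1)*(q - 5)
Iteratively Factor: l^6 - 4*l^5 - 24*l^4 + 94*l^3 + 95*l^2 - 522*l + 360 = (l + 3)*(l^5 - 7*l^4 - 3*l^3 + 103*l^2 - 214*l + 120) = (l - 3)*(l + 3)*(l^4 - 4*l^3 - 15*l^2 + 58*l - 40) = (l - 3)*(l + 3)*(l + 4)*(l^3 - 8*l^2 + 17*l - 10) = (l - 5)*(l - 3)*(l + 3)*(l + 4)*(l^2 - 3*l + 2) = (l - 5)*(l - 3)*(l - 2)*(l + 3)*(l + 4)*(l - 1)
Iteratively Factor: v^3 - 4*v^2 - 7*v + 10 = (v - 1)*(v^2 - 3*v - 10) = (v - 5)*(v - 1)*(v + 2)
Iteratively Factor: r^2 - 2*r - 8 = (r + 2)*(r - 4)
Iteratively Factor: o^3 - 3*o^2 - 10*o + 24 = (o - 2)*(o^2 - o - 12) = (o - 4)*(o - 2)*(o + 3)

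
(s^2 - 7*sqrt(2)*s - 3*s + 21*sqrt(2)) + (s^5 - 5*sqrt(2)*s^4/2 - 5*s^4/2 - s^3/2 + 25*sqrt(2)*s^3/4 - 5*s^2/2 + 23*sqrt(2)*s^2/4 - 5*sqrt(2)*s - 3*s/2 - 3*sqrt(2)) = s^5 - 5*sqrt(2)*s^4/2 - 5*s^4/2 - s^3/2 + 25*sqrt(2)*s^3/4 - 3*s^2/2 + 23*sqrt(2)*s^2/4 - 12*sqrt(2)*s - 9*s/2 + 18*sqrt(2)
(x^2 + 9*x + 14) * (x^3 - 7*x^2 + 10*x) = x^5 + 2*x^4 - 39*x^3 - 8*x^2 + 140*x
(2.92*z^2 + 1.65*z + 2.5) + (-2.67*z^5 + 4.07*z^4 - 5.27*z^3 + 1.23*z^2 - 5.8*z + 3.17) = -2.67*z^5 + 4.07*z^4 - 5.27*z^3 + 4.15*z^2 - 4.15*z + 5.67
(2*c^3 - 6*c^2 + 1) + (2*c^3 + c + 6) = 4*c^3 - 6*c^2 + c + 7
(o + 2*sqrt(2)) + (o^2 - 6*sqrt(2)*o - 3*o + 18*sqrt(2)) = o^2 - 6*sqrt(2)*o - 2*o + 20*sqrt(2)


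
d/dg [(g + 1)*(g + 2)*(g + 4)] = 3*g^2 + 14*g + 14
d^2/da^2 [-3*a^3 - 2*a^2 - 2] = -18*a - 4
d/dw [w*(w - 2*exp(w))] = -2*w*exp(w) + 2*w - 2*exp(w)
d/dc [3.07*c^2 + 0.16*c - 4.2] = 6.14*c + 0.16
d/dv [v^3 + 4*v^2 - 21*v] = 3*v^2 + 8*v - 21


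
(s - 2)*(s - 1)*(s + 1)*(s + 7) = s^4 + 5*s^3 - 15*s^2 - 5*s + 14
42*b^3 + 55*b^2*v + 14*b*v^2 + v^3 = (b + v)*(6*b + v)*(7*b + v)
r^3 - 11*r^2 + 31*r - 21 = (r - 7)*(r - 3)*(r - 1)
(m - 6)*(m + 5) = m^2 - m - 30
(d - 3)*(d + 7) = d^2 + 4*d - 21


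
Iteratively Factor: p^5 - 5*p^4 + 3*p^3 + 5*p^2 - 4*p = (p - 1)*(p^4 - 4*p^3 - p^2 + 4*p) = p*(p - 1)*(p^3 - 4*p^2 - p + 4) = p*(p - 1)^2*(p^2 - 3*p - 4) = p*(p - 1)^2*(p + 1)*(p - 4)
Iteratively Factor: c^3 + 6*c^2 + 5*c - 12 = (c + 4)*(c^2 + 2*c - 3) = (c - 1)*(c + 4)*(c + 3)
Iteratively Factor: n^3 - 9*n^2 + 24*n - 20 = (n - 2)*(n^2 - 7*n + 10) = (n - 5)*(n - 2)*(n - 2)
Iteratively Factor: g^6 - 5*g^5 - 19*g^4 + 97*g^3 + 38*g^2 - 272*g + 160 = (g - 4)*(g^5 - g^4 - 23*g^3 + 5*g^2 + 58*g - 40) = (g - 4)*(g + 2)*(g^4 - 3*g^3 - 17*g^2 + 39*g - 20) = (g - 4)*(g - 1)*(g + 2)*(g^3 - 2*g^2 - 19*g + 20) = (g - 5)*(g - 4)*(g - 1)*(g + 2)*(g^2 + 3*g - 4) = (g - 5)*(g - 4)*(g - 1)*(g + 2)*(g + 4)*(g - 1)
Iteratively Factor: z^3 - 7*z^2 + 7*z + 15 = (z - 5)*(z^2 - 2*z - 3) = (z - 5)*(z + 1)*(z - 3)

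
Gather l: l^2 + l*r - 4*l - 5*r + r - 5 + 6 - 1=l^2 + l*(r - 4) - 4*r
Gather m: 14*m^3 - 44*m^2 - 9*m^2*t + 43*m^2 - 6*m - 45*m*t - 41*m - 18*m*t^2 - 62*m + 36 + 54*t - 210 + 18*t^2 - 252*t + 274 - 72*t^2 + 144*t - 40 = 14*m^3 + m^2*(-9*t - 1) + m*(-18*t^2 - 45*t - 109) - 54*t^2 - 54*t + 60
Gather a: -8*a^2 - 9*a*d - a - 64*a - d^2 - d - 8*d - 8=-8*a^2 + a*(-9*d - 65) - d^2 - 9*d - 8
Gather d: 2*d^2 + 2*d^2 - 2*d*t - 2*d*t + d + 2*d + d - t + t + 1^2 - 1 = 4*d^2 + d*(4 - 4*t)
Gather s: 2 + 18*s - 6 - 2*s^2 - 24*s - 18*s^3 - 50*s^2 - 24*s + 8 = -18*s^3 - 52*s^2 - 30*s + 4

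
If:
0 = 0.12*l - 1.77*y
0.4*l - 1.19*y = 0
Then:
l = 0.00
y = 0.00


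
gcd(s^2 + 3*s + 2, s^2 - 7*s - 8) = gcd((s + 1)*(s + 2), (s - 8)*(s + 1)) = s + 1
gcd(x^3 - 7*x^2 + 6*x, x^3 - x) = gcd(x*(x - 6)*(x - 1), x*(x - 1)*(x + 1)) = x^2 - x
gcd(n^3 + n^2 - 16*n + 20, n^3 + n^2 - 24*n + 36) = n - 2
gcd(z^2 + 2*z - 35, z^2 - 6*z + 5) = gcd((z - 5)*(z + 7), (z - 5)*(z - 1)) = z - 5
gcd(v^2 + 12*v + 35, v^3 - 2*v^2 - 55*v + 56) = v + 7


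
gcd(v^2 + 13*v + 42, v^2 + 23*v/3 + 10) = v + 6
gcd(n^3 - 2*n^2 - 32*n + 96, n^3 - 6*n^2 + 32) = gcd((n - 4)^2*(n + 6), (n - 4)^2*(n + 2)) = n^2 - 8*n + 16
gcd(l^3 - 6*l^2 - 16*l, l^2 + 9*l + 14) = l + 2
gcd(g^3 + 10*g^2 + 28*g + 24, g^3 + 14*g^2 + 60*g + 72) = g^2 + 8*g + 12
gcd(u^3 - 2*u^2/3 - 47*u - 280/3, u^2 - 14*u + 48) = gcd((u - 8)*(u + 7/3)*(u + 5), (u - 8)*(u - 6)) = u - 8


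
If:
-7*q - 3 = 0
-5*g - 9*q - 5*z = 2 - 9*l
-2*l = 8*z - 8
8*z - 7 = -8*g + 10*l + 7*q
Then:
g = -23/154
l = 18/77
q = -3/7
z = 145/154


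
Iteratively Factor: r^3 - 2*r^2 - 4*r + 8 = (r - 2)*(r^2 - 4) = (r - 2)^2*(r + 2)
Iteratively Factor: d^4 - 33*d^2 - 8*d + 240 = (d + 4)*(d^3 - 4*d^2 - 17*d + 60) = (d + 4)^2*(d^2 - 8*d + 15) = (d - 5)*(d + 4)^2*(d - 3)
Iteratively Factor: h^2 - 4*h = (h - 4)*(h)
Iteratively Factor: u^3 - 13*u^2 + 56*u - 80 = (u - 5)*(u^2 - 8*u + 16) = (u - 5)*(u - 4)*(u - 4)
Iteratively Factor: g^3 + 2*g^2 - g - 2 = (g + 1)*(g^2 + g - 2) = (g - 1)*(g + 1)*(g + 2)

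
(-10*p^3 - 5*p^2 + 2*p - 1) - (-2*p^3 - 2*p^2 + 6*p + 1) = -8*p^3 - 3*p^2 - 4*p - 2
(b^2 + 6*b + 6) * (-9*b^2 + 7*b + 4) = -9*b^4 - 47*b^3 - 8*b^2 + 66*b + 24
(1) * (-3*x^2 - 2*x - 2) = -3*x^2 - 2*x - 2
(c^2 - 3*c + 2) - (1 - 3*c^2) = 4*c^2 - 3*c + 1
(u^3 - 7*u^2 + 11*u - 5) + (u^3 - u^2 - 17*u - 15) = 2*u^3 - 8*u^2 - 6*u - 20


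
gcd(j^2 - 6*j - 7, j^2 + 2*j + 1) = j + 1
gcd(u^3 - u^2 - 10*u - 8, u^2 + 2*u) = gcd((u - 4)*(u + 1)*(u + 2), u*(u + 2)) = u + 2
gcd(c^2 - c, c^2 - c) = c^2 - c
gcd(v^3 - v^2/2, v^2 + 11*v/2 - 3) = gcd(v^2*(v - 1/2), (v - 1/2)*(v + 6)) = v - 1/2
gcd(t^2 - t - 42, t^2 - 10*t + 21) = t - 7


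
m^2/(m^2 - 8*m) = m/(m - 8)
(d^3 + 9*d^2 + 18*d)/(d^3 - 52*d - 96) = d*(d + 3)/(d^2 - 6*d - 16)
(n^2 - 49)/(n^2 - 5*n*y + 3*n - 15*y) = (n^2 - 49)/(n^2 - 5*n*y + 3*n - 15*y)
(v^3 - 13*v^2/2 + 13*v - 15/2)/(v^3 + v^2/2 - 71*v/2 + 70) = (v^2 - 4*v + 3)/(v^2 + 3*v - 28)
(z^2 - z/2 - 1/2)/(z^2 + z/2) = (z - 1)/z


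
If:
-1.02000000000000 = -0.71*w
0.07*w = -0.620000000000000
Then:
No Solution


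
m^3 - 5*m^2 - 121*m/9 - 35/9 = (m - 7)*(m + 1/3)*(m + 5/3)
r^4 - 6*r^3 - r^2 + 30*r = r*(r - 5)*(r - 3)*(r + 2)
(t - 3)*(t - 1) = t^2 - 4*t + 3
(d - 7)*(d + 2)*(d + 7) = d^3 + 2*d^2 - 49*d - 98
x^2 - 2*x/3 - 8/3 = (x - 2)*(x + 4/3)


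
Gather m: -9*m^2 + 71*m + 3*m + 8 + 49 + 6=-9*m^2 + 74*m + 63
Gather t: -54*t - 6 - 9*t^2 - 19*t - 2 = -9*t^2 - 73*t - 8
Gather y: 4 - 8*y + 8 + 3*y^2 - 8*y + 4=3*y^2 - 16*y + 16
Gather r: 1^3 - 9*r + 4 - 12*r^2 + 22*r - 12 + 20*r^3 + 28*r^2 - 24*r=20*r^3 + 16*r^2 - 11*r - 7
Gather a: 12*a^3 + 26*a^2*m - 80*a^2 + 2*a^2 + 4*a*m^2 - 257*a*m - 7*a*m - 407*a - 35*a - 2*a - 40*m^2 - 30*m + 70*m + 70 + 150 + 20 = 12*a^3 + a^2*(26*m - 78) + a*(4*m^2 - 264*m - 444) - 40*m^2 + 40*m + 240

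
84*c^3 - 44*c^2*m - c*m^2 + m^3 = (-6*c + m)*(-2*c + m)*(7*c + m)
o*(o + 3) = o^2 + 3*o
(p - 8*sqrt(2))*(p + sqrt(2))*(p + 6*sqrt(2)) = p^3 - sqrt(2)*p^2 - 100*p - 96*sqrt(2)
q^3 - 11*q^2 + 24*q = q*(q - 8)*(q - 3)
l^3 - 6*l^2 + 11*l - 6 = (l - 3)*(l - 2)*(l - 1)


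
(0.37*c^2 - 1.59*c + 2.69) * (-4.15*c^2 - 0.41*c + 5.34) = -1.5355*c^4 + 6.4468*c^3 - 8.5358*c^2 - 9.5935*c + 14.3646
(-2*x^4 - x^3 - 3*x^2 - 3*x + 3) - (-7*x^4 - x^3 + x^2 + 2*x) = 5*x^4 - 4*x^2 - 5*x + 3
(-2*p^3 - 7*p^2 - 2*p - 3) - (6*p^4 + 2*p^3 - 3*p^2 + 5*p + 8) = -6*p^4 - 4*p^3 - 4*p^2 - 7*p - 11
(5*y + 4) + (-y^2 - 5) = -y^2 + 5*y - 1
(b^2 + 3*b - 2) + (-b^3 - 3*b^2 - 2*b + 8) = -b^3 - 2*b^2 + b + 6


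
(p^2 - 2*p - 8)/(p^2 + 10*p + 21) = (p^2 - 2*p - 8)/(p^2 + 10*p + 21)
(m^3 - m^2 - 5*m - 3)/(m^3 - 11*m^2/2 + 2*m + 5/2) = 2*(m^3 - m^2 - 5*m - 3)/(2*m^3 - 11*m^2 + 4*m + 5)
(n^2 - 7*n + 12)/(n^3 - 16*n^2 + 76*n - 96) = (n^2 - 7*n + 12)/(n^3 - 16*n^2 + 76*n - 96)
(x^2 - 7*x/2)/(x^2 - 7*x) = (x - 7/2)/(x - 7)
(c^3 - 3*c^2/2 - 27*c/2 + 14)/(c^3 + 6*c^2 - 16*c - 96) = (2*c^2 + 5*c - 7)/(2*(c^2 + 10*c + 24))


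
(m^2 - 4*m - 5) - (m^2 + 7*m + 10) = -11*m - 15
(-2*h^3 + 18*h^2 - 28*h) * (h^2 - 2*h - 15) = -2*h^5 + 22*h^4 - 34*h^3 - 214*h^2 + 420*h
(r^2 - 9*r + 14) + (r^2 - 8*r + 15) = 2*r^2 - 17*r + 29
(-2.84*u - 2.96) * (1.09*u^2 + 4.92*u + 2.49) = -3.0956*u^3 - 17.1992*u^2 - 21.6348*u - 7.3704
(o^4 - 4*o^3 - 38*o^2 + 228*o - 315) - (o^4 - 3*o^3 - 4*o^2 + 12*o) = -o^3 - 34*o^2 + 216*o - 315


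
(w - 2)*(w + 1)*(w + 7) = w^3 + 6*w^2 - 9*w - 14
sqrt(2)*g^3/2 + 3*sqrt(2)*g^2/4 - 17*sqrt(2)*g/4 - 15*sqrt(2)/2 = (g - 3)*(g + 5/2)*(sqrt(2)*g/2 + sqrt(2))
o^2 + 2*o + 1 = (o + 1)^2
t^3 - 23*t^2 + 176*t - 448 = (t - 8)^2*(t - 7)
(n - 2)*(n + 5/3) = n^2 - n/3 - 10/3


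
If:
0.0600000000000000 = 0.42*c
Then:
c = 0.14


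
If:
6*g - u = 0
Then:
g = u/6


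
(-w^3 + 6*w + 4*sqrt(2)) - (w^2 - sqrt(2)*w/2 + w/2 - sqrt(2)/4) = -w^3 - w^2 + sqrt(2)*w/2 + 11*w/2 + 17*sqrt(2)/4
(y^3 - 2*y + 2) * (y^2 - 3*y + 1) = y^5 - 3*y^4 - y^3 + 8*y^2 - 8*y + 2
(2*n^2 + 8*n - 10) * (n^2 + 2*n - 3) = 2*n^4 + 12*n^3 - 44*n + 30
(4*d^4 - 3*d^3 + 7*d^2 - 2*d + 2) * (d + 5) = 4*d^5 + 17*d^4 - 8*d^3 + 33*d^2 - 8*d + 10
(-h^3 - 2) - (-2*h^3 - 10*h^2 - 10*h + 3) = h^3 + 10*h^2 + 10*h - 5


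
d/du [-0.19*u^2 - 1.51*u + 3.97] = -0.38*u - 1.51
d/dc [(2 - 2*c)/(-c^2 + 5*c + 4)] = 2*(-c^2 + 2*c - 9)/(c^4 - 10*c^3 + 17*c^2 + 40*c + 16)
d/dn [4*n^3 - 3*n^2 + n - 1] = 12*n^2 - 6*n + 1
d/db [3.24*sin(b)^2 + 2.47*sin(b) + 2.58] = (6.48*sin(b) + 2.47)*cos(b)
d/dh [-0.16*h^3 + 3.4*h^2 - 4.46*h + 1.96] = -0.48*h^2 + 6.8*h - 4.46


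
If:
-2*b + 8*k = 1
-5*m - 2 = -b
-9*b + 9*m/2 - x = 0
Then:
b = -10*x/81 - 2/9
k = 5/72 - 5*x/162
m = -2*x/81 - 4/9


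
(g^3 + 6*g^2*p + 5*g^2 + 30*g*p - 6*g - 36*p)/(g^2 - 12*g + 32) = (g^3 + 6*g^2*p + 5*g^2 + 30*g*p - 6*g - 36*p)/(g^2 - 12*g + 32)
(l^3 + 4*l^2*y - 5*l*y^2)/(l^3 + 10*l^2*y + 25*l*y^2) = (l - y)/(l + 5*y)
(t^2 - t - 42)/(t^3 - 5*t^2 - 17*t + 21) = (t + 6)/(t^2 + 2*t - 3)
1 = 1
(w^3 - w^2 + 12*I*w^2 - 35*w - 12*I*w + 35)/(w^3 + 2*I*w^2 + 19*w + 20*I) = (w^2 + w*(-1 + 7*I) - 7*I)/(w^2 - 3*I*w + 4)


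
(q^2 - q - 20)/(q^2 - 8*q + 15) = (q + 4)/(q - 3)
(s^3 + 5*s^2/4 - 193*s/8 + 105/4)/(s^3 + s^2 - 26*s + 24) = (8*s^2 - 38*s + 35)/(8*(s^2 - 5*s + 4))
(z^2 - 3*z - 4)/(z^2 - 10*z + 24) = (z + 1)/(z - 6)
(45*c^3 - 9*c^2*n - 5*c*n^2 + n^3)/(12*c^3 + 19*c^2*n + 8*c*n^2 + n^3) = (15*c^2 - 8*c*n + n^2)/(4*c^2 + 5*c*n + n^2)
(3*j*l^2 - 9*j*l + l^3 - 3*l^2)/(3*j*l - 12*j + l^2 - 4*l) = l*(l - 3)/(l - 4)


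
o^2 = o^2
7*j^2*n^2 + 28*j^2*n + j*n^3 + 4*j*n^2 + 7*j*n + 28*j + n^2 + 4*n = (7*j + n)*(n + 4)*(j*n + 1)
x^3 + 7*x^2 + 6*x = x*(x + 1)*(x + 6)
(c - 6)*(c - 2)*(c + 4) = c^3 - 4*c^2 - 20*c + 48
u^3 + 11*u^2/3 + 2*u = u*(u + 2/3)*(u + 3)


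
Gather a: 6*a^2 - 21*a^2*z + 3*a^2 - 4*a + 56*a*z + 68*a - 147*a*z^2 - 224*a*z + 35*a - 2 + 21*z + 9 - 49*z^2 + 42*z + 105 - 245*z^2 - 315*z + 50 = a^2*(9 - 21*z) + a*(-147*z^2 - 168*z + 99) - 294*z^2 - 252*z + 162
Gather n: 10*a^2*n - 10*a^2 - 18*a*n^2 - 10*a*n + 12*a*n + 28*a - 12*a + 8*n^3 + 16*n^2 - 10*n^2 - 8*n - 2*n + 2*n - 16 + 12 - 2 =-10*a^2 + 16*a + 8*n^3 + n^2*(6 - 18*a) + n*(10*a^2 + 2*a - 8) - 6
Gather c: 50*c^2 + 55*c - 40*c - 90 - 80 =50*c^2 + 15*c - 170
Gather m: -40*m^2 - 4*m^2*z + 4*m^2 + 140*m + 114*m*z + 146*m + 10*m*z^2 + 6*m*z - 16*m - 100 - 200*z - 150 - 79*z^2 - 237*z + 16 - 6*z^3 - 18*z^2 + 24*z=m^2*(-4*z - 36) + m*(10*z^2 + 120*z + 270) - 6*z^3 - 97*z^2 - 413*z - 234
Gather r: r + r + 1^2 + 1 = 2*r + 2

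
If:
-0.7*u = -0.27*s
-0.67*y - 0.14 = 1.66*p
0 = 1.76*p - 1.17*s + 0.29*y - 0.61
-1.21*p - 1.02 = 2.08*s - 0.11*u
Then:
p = 0.05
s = -0.53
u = -0.20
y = -0.33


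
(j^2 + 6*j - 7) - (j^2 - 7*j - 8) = 13*j + 1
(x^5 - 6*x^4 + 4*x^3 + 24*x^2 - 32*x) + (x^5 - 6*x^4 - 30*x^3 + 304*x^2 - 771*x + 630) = 2*x^5 - 12*x^4 - 26*x^3 + 328*x^2 - 803*x + 630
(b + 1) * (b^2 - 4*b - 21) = b^3 - 3*b^2 - 25*b - 21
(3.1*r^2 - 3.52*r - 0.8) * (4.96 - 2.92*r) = -9.052*r^3 + 25.6544*r^2 - 15.1232*r - 3.968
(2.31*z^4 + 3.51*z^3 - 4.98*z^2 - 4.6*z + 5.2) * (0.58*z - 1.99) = 1.3398*z^5 - 2.5611*z^4 - 9.8733*z^3 + 7.2422*z^2 + 12.17*z - 10.348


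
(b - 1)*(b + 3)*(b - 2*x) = b^3 - 2*b^2*x + 2*b^2 - 4*b*x - 3*b + 6*x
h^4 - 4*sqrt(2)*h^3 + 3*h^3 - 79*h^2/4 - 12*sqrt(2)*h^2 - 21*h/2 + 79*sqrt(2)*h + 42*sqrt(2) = (h - 7/2)*(h + 1/2)*(h + 6)*(h - 4*sqrt(2))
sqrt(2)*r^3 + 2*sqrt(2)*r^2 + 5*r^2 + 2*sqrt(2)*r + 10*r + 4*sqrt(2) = (r + 2)*(r + 2*sqrt(2))*(sqrt(2)*r + 1)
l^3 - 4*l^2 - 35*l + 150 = (l - 5)^2*(l + 6)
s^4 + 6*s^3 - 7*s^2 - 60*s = s*(s - 3)*(s + 4)*(s + 5)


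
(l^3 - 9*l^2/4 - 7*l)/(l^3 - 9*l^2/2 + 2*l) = (4*l + 7)/(2*(2*l - 1))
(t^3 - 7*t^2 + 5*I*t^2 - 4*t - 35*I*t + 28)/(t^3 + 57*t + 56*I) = (t^2 + t*(-7 + 4*I) - 28*I)/(t^2 - I*t + 56)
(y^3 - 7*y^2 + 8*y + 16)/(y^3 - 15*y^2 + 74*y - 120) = (y^2 - 3*y - 4)/(y^2 - 11*y + 30)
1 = 1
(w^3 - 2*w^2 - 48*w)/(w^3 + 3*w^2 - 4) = w*(w^2 - 2*w - 48)/(w^3 + 3*w^2 - 4)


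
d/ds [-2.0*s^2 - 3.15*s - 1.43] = -4.0*s - 3.15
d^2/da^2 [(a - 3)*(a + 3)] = 2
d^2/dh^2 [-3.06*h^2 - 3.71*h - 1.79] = -6.12000000000000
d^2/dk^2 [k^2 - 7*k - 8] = 2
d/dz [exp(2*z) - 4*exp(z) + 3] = 2*(exp(z) - 2)*exp(z)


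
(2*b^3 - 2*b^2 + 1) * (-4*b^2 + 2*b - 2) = -8*b^5 + 12*b^4 - 8*b^3 + 2*b - 2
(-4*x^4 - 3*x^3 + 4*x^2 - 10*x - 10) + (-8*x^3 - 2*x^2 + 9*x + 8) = -4*x^4 - 11*x^3 + 2*x^2 - x - 2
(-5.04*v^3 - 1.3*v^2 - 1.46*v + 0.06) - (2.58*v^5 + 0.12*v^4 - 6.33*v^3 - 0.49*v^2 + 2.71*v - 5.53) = -2.58*v^5 - 0.12*v^4 + 1.29*v^3 - 0.81*v^2 - 4.17*v + 5.59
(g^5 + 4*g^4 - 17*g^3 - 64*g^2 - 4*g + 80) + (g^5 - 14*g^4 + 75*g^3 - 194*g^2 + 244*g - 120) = 2*g^5 - 10*g^4 + 58*g^3 - 258*g^2 + 240*g - 40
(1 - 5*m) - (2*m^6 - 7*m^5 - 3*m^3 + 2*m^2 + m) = -2*m^6 + 7*m^5 + 3*m^3 - 2*m^2 - 6*m + 1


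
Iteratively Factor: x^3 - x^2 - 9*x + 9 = (x - 1)*(x^2 - 9) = (x - 1)*(x + 3)*(x - 3)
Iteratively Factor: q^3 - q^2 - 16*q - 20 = (q + 2)*(q^2 - 3*q - 10) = (q - 5)*(q + 2)*(q + 2)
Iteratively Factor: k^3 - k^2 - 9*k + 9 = (k + 3)*(k^2 - 4*k + 3) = (k - 1)*(k + 3)*(k - 3)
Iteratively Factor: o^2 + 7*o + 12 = (o + 3)*(o + 4)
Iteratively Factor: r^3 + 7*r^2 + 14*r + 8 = (r + 2)*(r^2 + 5*r + 4) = (r + 1)*(r + 2)*(r + 4)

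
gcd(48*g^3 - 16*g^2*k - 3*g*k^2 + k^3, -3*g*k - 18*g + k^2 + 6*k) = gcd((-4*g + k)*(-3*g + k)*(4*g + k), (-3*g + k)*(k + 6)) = 3*g - k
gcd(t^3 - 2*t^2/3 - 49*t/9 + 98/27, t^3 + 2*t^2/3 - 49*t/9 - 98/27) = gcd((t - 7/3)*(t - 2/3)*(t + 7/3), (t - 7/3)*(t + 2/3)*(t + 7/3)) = t^2 - 49/9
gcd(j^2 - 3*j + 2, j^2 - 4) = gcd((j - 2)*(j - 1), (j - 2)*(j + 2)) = j - 2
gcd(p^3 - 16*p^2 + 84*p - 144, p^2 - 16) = p - 4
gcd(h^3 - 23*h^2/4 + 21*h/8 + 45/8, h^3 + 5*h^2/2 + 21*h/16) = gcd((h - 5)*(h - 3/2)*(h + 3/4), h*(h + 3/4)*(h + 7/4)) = h + 3/4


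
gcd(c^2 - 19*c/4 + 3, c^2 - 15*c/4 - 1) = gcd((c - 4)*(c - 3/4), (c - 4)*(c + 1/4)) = c - 4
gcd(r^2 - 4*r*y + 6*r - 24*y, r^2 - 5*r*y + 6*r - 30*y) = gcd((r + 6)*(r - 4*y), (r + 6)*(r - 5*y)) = r + 6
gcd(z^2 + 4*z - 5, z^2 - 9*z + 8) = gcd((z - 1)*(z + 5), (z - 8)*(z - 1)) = z - 1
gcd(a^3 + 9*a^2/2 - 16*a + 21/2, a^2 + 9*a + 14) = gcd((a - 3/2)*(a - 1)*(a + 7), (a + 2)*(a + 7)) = a + 7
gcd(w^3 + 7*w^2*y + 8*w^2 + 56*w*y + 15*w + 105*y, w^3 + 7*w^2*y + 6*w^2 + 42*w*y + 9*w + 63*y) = w^2 + 7*w*y + 3*w + 21*y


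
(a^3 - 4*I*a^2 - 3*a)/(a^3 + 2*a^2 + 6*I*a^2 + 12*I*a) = (a^2 - 4*I*a - 3)/(a^2 + a*(2 + 6*I) + 12*I)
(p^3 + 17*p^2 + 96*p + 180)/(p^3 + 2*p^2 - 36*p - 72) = (p^2 + 11*p + 30)/(p^2 - 4*p - 12)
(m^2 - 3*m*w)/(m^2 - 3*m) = (m - 3*w)/(m - 3)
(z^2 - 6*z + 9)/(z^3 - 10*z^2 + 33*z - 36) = 1/(z - 4)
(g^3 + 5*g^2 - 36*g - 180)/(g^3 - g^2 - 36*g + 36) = (g + 5)/(g - 1)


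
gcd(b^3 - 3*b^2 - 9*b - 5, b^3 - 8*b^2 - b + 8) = b + 1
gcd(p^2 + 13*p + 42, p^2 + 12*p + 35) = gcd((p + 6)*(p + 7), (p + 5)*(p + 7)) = p + 7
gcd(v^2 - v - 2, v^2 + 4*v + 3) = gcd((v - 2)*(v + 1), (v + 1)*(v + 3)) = v + 1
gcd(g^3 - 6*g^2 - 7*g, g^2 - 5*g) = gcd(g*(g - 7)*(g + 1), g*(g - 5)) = g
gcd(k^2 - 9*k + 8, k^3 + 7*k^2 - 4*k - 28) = 1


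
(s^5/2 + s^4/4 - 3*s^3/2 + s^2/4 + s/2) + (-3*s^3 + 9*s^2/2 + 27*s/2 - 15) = s^5/2 + s^4/4 - 9*s^3/2 + 19*s^2/4 + 14*s - 15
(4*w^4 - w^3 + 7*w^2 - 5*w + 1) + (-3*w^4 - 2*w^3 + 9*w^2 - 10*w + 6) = w^4 - 3*w^3 + 16*w^2 - 15*w + 7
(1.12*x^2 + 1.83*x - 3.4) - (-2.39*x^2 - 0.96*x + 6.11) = 3.51*x^2 + 2.79*x - 9.51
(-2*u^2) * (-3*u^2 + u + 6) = 6*u^4 - 2*u^3 - 12*u^2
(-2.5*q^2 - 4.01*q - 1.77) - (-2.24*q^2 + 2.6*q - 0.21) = -0.26*q^2 - 6.61*q - 1.56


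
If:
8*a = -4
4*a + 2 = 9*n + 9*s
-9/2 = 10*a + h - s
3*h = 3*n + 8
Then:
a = -1/2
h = 19/12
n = -13/12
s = 13/12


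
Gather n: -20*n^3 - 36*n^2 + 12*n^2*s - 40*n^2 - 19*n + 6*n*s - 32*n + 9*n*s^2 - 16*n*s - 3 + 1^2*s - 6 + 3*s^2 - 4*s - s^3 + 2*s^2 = -20*n^3 + n^2*(12*s - 76) + n*(9*s^2 - 10*s - 51) - s^3 + 5*s^2 - 3*s - 9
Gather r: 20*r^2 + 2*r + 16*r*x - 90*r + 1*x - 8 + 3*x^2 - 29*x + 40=20*r^2 + r*(16*x - 88) + 3*x^2 - 28*x + 32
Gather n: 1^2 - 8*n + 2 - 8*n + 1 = 4 - 16*n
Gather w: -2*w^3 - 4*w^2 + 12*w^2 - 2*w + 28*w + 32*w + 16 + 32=-2*w^3 + 8*w^2 + 58*w + 48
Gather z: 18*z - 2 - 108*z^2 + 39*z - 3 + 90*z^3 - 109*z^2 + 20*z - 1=90*z^3 - 217*z^2 + 77*z - 6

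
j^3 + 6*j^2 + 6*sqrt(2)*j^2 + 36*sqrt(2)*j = j*(j + 6)*(j + 6*sqrt(2))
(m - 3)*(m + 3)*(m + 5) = m^3 + 5*m^2 - 9*m - 45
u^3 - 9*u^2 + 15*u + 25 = (u - 5)^2*(u + 1)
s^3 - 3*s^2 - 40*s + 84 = (s - 7)*(s - 2)*(s + 6)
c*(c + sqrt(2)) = c^2 + sqrt(2)*c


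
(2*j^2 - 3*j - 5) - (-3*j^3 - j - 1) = 3*j^3 + 2*j^2 - 2*j - 4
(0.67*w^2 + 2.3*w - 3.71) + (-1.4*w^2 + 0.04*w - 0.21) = -0.73*w^2 + 2.34*w - 3.92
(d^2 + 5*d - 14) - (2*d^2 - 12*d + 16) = -d^2 + 17*d - 30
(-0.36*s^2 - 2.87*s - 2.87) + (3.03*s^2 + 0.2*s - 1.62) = 2.67*s^2 - 2.67*s - 4.49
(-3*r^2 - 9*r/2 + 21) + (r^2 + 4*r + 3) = -2*r^2 - r/2 + 24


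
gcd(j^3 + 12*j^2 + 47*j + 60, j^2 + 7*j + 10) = j + 5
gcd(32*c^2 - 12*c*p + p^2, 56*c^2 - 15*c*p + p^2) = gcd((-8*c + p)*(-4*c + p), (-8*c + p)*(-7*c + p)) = -8*c + p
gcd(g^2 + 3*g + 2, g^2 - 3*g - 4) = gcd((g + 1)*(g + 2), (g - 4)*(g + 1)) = g + 1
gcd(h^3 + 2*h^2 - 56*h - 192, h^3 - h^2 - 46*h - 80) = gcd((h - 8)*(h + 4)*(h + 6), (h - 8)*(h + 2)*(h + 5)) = h - 8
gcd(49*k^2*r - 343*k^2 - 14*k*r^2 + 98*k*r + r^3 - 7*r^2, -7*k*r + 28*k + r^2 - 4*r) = -7*k + r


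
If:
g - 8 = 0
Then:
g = 8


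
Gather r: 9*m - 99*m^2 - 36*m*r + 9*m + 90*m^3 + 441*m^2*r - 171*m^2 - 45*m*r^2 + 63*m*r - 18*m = 90*m^3 - 270*m^2 - 45*m*r^2 + r*(441*m^2 + 27*m)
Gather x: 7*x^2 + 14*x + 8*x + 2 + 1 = 7*x^2 + 22*x + 3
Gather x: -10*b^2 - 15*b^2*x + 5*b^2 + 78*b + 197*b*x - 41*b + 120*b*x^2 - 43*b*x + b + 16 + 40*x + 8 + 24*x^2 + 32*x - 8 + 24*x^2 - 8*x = -5*b^2 + 38*b + x^2*(120*b + 48) + x*(-15*b^2 + 154*b + 64) + 16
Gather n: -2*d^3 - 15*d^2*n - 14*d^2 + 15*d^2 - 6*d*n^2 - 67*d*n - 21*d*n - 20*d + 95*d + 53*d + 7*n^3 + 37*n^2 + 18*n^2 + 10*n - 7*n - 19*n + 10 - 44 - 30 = -2*d^3 + d^2 + 128*d + 7*n^3 + n^2*(55 - 6*d) + n*(-15*d^2 - 88*d - 16) - 64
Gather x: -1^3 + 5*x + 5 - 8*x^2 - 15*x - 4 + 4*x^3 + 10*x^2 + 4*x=4*x^3 + 2*x^2 - 6*x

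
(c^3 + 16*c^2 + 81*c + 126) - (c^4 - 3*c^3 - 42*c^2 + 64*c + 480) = -c^4 + 4*c^3 + 58*c^2 + 17*c - 354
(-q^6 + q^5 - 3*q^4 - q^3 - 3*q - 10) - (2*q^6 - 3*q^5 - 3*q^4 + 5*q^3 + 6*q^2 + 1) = -3*q^6 + 4*q^5 - 6*q^3 - 6*q^2 - 3*q - 11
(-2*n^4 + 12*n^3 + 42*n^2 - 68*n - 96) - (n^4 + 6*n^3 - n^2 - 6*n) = -3*n^4 + 6*n^3 + 43*n^2 - 62*n - 96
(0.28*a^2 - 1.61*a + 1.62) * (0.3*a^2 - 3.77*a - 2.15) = 0.084*a^4 - 1.5386*a^3 + 5.9537*a^2 - 2.6459*a - 3.483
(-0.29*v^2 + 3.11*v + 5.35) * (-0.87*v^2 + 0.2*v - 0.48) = 0.2523*v^4 - 2.7637*v^3 - 3.8933*v^2 - 0.4228*v - 2.568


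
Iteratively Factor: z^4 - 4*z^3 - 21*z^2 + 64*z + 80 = (z + 4)*(z^3 - 8*z^2 + 11*z + 20) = (z - 4)*(z + 4)*(z^2 - 4*z - 5) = (z - 5)*(z - 4)*(z + 4)*(z + 1)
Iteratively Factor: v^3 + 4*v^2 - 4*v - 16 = (v - 2)*(v^2 + 6*v + 8) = (v - 2)*(v + 2)*(v + 4)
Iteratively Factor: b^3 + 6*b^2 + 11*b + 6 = (b + 2)*(b^2 + 4*b + 3) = (b + 2)*(b + 3)*(b + 1)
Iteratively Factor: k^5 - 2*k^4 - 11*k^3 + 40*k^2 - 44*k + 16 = (k - 2)*(k^4 - 11*k^2 + 18*k - 8) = (k - 2)*(k - 1)*(k^3 + k^2 - 10*k + 8) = (k - 2)*(k - 1)^2*(k^2 + 2*k - 8) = (k - 2)^2*(k - 1)^2*(k + 4)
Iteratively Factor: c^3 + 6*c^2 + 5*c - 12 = (c - 1)*(c^2 + 7*c + 12) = (c - 1)*(c + 4)*(c + 3)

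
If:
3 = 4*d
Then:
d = 3/4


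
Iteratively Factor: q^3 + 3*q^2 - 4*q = (q)*(q^2 + 3*q - 4) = q*(q - 1)*(q + 4)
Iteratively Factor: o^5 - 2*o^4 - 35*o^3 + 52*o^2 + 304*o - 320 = (o + 4)*(o^4 - 6*o^3 - 11*o^2 + 96*o - 80) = (o - 1)*(o + 4)*(o^3 - 5*o^2 - 16*o + 80) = (o - 4)*(o - 1)*(o + 4)*(o^2 - o - 20) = (o - 4)*(o - 1)*(o + 4)^2*(o - 5)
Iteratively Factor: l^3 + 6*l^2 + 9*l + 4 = (l + 1)*(l^2 + 5*l + 4) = (l + 1)^2*(l + 4)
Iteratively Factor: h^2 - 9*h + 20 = (h - 4)*(h - 5)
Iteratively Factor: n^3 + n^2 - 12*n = (n - 3)*(n^2 + 4*n) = n*(n - 3)*(n + 4)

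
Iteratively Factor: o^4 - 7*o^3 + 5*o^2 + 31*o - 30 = (o - 1)*(o^3 - 6*o^2 - o + 30) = (o - 1)*(o + 2)*(o^2 - 8*o + 15) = (o - 3)*(o - 1)*(o + 2)*(o - 5)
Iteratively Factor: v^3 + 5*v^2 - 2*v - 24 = (v + 4)*(v^2 + v - 6) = (v + 3)*(v + 4)*(v - 2)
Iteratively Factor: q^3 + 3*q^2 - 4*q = (q + 4)*(q^2 - q) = q*(q + 4)*(q - 1)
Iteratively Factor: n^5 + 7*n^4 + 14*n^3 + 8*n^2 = (n + 2)*(n^4 + 5*n^3 + 4*n^2) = (n + 2)*(n + 4)*(n^3 + n^2) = (n + 1)*(n + 2)*(n + 4)*(n^2) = n*(n + 1)*(n + 2)*(n + 4)*(n)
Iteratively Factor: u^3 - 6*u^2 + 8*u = (u - 4)*(u^2 - 2*u) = u*(u - 4)*(u - 2)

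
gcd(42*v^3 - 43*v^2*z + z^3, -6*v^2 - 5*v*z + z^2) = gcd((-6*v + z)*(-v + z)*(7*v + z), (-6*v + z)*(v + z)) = -6*v + z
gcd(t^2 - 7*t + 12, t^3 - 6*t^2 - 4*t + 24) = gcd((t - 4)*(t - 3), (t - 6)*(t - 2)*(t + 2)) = 1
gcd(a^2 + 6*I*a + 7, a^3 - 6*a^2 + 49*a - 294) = a + 7*I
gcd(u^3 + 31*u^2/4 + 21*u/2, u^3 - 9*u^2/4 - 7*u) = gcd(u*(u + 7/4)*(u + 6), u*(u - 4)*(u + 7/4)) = u^2 + 7*u/4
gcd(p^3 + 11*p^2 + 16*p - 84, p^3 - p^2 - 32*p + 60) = p^2 + 4*p - 12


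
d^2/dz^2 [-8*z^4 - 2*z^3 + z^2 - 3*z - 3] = -96*z^2 - 12*z + 2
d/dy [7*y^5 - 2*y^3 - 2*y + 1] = 35*y^4 - 6*y^2 - 2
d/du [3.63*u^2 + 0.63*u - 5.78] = 7.26*u + 0.63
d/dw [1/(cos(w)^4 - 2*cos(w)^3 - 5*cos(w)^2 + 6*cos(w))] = 2*(3*sin(w)^3/cos(w)^2 + 2*sin(w)*cos(w) - 5*tan(w))/((cos(w) - 3)^2*(cos(w) - 1)^2*(cos(w) + 2)^2)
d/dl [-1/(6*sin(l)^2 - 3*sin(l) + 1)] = 3*(4*sin(l) - 1)*cos(l)/(6*sin(l)^2 - 3*sin(l) + 1)^2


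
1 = 1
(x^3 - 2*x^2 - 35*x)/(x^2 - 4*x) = (x^2 - 2*x - 35)/(x - 4)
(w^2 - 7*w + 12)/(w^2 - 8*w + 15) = (w - 4)/(w - 5)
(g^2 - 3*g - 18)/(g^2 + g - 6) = (g - 6)/(g - 2)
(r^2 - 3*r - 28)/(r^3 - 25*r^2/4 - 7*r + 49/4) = 4*(r + 4)/(4*r^2 + 3*r - 7)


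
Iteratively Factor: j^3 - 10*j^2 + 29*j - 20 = (j - 4)*(j^2 - 6*j + 5) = (j - 5)*(j - 4)*(j - 1)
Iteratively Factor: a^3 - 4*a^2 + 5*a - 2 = (a - 1)*(a^2 - 3*a + 2) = (a - 2)*(a - 1)*(a - 1)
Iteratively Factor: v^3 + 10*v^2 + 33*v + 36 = (v + 4)*(v^2 + 6*v + 9) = (v + 3)*(v + 4)*(v + 3)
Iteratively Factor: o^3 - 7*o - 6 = (o + 2)*(o^2 - 2*o - 3) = (o + 1)*(o + 2)*(o - 3)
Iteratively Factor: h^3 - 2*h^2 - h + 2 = (h - 2)*(h^2 - 1) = (h - 2)*(h + 1)*(h - 1)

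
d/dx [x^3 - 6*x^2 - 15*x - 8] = 3*x^2 - 12*x - 15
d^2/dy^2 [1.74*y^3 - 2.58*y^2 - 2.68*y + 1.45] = 10.44*y - 5.16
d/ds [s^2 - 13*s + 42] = 2*s - 13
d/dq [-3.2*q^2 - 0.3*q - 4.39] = -6.4*q - 0.3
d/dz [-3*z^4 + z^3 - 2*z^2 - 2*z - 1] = -12*z^3 + 3*z^2 - 4*z - 2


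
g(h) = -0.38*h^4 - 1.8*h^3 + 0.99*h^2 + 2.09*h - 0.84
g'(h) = -1.52*h^3 - 5.4*h^2 + 1.98*h + 2.09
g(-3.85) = 25.02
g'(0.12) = 2.25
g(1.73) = -6.99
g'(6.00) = -508.75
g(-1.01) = -0.48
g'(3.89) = -161.39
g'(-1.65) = -9.05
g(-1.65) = 3.68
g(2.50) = -32.40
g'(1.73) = -18.52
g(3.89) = -170.70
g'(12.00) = -3378.31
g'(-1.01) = -3.85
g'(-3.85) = 1.17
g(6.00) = -833.94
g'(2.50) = -50.46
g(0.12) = -0.58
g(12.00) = -10823.28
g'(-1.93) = -10.92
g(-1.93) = 6.48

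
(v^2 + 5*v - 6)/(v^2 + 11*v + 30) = (v - 1)/(v + 5)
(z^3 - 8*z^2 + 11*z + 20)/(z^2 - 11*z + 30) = (z^2 - 3*z - 4)/(z - 6)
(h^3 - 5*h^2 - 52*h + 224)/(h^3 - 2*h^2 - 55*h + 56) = (h - 4)/(h - 1)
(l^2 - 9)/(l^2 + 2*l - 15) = (l + 3)/(l + 5)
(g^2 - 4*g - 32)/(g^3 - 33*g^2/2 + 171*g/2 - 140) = 2*(g + 4)/(2*g^2 - 17*g + 35)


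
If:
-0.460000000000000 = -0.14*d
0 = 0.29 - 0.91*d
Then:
No Solution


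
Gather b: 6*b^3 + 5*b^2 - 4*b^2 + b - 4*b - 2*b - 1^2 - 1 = 6*b^3 + b^2 - 5*b - 2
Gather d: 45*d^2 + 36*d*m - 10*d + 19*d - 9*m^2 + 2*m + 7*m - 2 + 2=45*d^2 + d*(36*m + 9) - 9*m^2 + 9*m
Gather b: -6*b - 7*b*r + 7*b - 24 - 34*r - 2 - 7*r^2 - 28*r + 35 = b*(1 - 7*r) - 7*r^2 - 62*r + 9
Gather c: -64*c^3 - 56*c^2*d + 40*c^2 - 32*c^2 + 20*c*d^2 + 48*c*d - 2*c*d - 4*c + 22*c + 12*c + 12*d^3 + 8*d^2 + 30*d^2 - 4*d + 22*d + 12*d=-64*c^3 + c^2*(8 - 56*d) + c*(20*d^2 + 46*d + 30) + 12*d^3 + 38*d^2 + 30*d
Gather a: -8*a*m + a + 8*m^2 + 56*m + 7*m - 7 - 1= a*(1 - 8*m) + 8*m^2 + 63*m - 8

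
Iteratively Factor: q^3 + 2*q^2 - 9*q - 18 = (q + 3)*(q^2 - q - 6) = (q - 3)*(q + 3)*(q + 2)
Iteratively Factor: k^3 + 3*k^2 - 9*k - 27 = (k + 3)*(k^2 - 9) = (k - 3)*(k + 3)*(k + 3)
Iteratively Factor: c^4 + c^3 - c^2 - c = (c + 1)*(c^3 - c) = (c - 1)*(c + 1)*(c^2 + c) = c*(c - 1)*(c + 1)*(c + 1)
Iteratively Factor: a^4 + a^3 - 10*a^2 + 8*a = (a + 4)*(a^3 - 3*a^2 + 2*a) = a*(a + 4)*(a^2 - 3*a + 2) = a*(a - 1)*(a + 4)*(a - 2)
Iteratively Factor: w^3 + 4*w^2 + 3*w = (w + 3)*(w^2 + w) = (w + 1)*(w + 3)*(w)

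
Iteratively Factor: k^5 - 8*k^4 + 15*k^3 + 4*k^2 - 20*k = (k + 1)*(k^4 - 9*k^3 + 24*k^2 - 20*k) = (k - 5)*(k + 1)*(k^3 - 4*k^2 + 4*k) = k*(k - 5)*(k + 1)*(k^2 - 4*k + 4) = k*(k - 5)*(k - 2)*(k + 1)*(k - 2)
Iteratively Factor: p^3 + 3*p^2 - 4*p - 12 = (p + 3)*(p^2 - 4) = (p - 2)*(p + 3)*(p + 2)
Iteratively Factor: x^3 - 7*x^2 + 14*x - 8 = (x - 4)*(x^2 - 3*x + 2) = (x - 4)*(x - 1)*(x - 2)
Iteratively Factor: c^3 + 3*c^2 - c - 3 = (c + 3)*(c^2 - 1) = (c + 1)*(c + 3)*(c - 1)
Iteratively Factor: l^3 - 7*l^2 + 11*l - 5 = (l - 1)*(l^2 - 6*l + 5) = (l - 5)*(l - 1)*(l - 1)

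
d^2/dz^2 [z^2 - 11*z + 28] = 2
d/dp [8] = 0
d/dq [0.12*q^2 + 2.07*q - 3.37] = 0.24*q + 2.07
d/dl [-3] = 0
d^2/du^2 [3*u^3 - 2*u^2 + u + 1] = 18*u - 4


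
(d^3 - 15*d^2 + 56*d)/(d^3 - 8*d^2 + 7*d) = (d - 8)/(d - 1)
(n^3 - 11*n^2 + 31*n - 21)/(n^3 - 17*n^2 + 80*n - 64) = (n^2 - 10*n + 21)/(n^2 - 16*n + 64)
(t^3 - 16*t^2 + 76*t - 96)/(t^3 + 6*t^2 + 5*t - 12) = (t^3 - 16*t^2 + 76*t - 96)/(t^3 + 6*t^2 + 5*t - 12)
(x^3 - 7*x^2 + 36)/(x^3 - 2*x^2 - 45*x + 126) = (x + 2)/(x + 7)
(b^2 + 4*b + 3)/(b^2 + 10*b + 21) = (b + 1)/(b + 7)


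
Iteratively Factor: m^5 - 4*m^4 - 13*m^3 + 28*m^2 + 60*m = (m + 2)*(m^4 - 6*m^3 - m^2 + 30*m) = (m - 5)*(m + 2)*(m^3 - m^2 - 6*m) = m*(m - 5)*(m + 2)*(m^2 - m - 6) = m*(m - 5)*(m + 2)^2*(m - 3)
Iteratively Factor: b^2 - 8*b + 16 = (b - 4)*(b - 4)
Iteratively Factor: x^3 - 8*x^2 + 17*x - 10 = (x - 2)*(x^2 - 6*x + 5) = (x - 2)*(x - 1)*(x - 5)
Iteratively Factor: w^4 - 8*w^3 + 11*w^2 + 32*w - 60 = (w - 5)*(w^3 - 3*w^2 - 4*w + 12) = (w - 5)*(w + 2)*(w^2 - 5*w + 6) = (w - 5)*(w - 2)*(w + 2)*(w - 3)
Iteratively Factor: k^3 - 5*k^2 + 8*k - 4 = (k - 2)*(k^2 - 3*k + 2) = (k - 2)*(k - 1)*(k - 2)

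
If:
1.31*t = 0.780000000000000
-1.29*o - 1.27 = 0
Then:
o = -0.98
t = 0.60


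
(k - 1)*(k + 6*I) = k^2 - k + 6*I*k - 6*I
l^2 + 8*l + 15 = (l + 3)*(l + 5)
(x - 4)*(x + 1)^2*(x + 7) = x^4 + 5*x^3 - 21*x^2 - 53*x - 28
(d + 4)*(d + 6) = d^2 + 10*d + 24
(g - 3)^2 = g^2 - 6*g + 9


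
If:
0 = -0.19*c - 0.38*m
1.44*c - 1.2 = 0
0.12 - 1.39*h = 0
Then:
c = 0.83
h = 0.09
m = -0.42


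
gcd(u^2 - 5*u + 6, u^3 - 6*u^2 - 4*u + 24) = u - 2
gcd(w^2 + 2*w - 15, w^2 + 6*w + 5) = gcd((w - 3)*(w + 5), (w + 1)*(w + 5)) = w + 5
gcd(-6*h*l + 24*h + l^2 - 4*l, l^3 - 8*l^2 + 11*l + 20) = l - 4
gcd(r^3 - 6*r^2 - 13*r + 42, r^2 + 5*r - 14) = r - 2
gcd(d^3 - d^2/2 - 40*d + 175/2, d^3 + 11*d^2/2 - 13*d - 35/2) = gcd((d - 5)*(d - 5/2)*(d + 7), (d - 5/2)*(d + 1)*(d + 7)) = d^2 + 9*d/2 - 35/2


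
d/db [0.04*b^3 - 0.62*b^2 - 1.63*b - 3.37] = 0.12*b^2 - 1.24*b - 1.63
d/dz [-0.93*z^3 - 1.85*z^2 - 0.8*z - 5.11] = -2.79*z^2 - 3.7*z - 0.8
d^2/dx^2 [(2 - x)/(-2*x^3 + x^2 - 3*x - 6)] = 2*((x - 2)*(6*x^2 - 2*x + 3)^2 + (-6*x^2 + 2*x - (x - 2)*(6*x - 1) - 3)*(2*x^3 - x^2 + 3*x + 6))/(2*x^3 - x^2 + 3*x + 6)^3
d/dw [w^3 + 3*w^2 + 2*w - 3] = 3*w^2 + 6*w + 2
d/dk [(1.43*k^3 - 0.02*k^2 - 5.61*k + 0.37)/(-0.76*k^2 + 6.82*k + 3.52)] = (-1.0868*k^4 + 19.5052*k^3 + 10.7008*k^2 + 0.421599999999998*k - 22.2706)/(0.5776*k^4 - 10.3664*k^3 + 41.162*k^2 + 48.0128*k + 12.3904)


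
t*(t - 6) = t^2 - 6*t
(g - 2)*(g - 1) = g^2 - 3*g + 2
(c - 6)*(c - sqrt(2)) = c^2 - 6*c - sqrt(2)*c + 6*sqrt(2)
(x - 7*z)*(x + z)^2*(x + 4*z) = x^4 - x^3*z - 33*x^2*z^2 - 59*x*z^3 - 28*z^4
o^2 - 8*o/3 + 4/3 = (o - 2)*(o - 2/3)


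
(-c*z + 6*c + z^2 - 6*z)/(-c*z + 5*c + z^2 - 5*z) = (z - 6)/(z - 5)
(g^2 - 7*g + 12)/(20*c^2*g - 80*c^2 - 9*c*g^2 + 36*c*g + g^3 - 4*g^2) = (g - 3)/(20*c^2 - 9*c*g + g^2)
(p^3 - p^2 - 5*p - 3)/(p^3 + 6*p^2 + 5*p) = (p^2 - 2*p - 3)/(p*(p + 5))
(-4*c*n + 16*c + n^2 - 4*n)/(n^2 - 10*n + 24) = (-4*c + n)/(n - 6)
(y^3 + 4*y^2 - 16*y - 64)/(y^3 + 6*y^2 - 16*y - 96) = (y + 4)/(y + 6)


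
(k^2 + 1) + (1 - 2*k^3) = -2*k^3 + k^2 + 2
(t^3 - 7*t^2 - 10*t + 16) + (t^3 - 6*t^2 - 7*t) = 2*t^3 - 13*t^2 - 17*t + 16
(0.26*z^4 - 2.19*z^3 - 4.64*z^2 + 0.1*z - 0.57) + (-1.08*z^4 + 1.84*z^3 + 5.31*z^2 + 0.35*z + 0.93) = -0.82*z^4 - 0.35*z^3 + 0.67*z^2 + 0.45*z + 0.36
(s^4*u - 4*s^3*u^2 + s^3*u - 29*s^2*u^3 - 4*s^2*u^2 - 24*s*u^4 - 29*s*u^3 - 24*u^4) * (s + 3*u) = s^5*u - s^4*u^2 + s^4*u - 41*s^3*u^3 - s^3*u^2 - 111*s^2*u^4 - 41*s^2*u^3 - 72*s*u^5 - 111*s*u^4 - 72*u^5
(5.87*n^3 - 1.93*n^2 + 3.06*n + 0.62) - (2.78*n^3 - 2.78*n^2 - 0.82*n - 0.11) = 3.09*n^3 + 0.85*n^2 + 3.88*n + 0.73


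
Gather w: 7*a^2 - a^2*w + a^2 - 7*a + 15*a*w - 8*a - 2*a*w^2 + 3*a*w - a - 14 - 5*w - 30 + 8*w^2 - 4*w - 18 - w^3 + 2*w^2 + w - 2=8*a^2 - 16*a - w^3 + w^2*(10 - 2*a) + w*(-a^2 + 18*a - 8) - 64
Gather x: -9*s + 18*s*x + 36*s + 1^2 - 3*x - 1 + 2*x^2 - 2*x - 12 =27*s + 2*x^2 + x*(18*s - 5) - 12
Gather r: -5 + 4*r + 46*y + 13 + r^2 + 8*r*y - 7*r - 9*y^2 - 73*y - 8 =r^2 + r*(8*y - 3) - 9*y^2 - 27*y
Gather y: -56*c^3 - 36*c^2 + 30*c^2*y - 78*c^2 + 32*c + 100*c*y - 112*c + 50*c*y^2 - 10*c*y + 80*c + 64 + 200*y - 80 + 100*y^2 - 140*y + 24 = -56*c^3 - 114*c^2 + y^2*(50*c + 100) + y*(30*c^2 + 90*c + 60) + 8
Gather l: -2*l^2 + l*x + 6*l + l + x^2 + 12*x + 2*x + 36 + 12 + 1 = -2*l^2 + l*(x + 7) + x^2 + 14*x + 49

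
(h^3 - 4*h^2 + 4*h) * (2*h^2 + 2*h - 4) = 2*h^5 - 6*h^4 - 4*h^3 + 24*h^2 - 16*h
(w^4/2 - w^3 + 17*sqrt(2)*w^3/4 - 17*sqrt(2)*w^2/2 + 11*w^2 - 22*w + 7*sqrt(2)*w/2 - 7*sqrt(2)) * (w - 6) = w^5/2 - 4*w^4 + 17*sqrt(2)*w^4/4 - 34*sqrt(2)*w^3 + 17*w^3 - 88*w^2 + 109*sqrt(2)*w^2/2 - 28*sqrt(2)*w + 132*w + 42*sqrt(2)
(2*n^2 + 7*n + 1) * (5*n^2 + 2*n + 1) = 10*n^4 + 39*n^3 + 21*n^2 + 9*n + 1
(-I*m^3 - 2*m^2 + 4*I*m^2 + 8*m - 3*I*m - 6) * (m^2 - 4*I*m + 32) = -I*m^5 - 6*m^4 + 4*I*m^4 + 24*m^3 - 27*I*m^3 - 82*m^2 + 96*I*m^2 + 256*m - 72*I*m - 192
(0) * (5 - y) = 0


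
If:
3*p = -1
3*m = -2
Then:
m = -2/3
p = -1/3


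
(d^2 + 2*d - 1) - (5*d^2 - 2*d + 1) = -4*d^2 + 4*d - 2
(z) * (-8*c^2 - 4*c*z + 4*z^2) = -8*c^2*z - 4*c*z^2 + 4*z^3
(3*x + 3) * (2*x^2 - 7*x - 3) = 6*x^3 - 15*x^2 - 30*x - 9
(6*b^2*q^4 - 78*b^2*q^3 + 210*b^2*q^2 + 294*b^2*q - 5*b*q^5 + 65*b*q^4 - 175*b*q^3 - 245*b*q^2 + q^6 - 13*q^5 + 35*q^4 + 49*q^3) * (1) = 6*b^2*q^4 - 78*b^2*q^3 + 210*b^2*q^2 + 294*b^2*q - 5*b*q^5 + 65*b*q^4 - 175*b*q^3 - 245*b*q^2 + q^6 - 13*q^5 + 35*q^4 + 49*q^3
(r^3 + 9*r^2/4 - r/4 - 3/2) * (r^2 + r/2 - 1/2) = r^5 + 11*r^4/4 + 3*r^3/8 - 11*r^2/4 - 5*r/8 + 3/4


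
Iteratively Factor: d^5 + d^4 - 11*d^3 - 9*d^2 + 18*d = (d)*(d^4 + d^3 - 11*d^2 - 9*d + 18) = d*(d + 2)*(d^3 - d^2 - 9*d + 9) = d*(d - 3)*(d + 2)*(d^2 + 2*d - 3) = d*(d - 3)*(d + 2)*(d + 3)*(d - 1)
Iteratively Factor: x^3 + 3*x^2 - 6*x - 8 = (x + 4)*(x^2 - x - 2) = (x + 1)*(x + 4)*(x - 2)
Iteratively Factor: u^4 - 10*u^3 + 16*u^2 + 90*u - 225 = (u - 5)*(u^3 - 5*u^2 - 9*u + 45) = (u - 5)*(u + 3)*(u^2 - 8*u + 15) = (u - 5)*(u - 3)*(u + 3)*(u - 5)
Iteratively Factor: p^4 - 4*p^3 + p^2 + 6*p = (p)*(p^3 - 4*p^2 + p + 6) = p*(p - 2)*(p^2 - 2*p - 3) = p*(p - 3)*(p - 2)*(p + 1)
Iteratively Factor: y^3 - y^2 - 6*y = (y - 3)*(y^2 + 2*y) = (y - 3)*(y + 2)*(y)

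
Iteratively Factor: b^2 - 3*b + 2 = (b - 1)*(b - 2)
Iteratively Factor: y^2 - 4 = (y - 2)*(y + 2)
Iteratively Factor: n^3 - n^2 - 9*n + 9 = (n - 1)*(n^2 - 9) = (n - 1)*(n + 3)*(n - 3)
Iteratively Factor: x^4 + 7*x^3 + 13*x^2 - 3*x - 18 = (x - 1)*(x^3 + 8*x^2 + 21*x + 18) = (x - 1)*(x + 2)*(x^2 + 6*x + 9) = (x - 1)*(x + 2)*(x + 3)*(x + 3)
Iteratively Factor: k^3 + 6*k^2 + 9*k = (k + 3)*(k^2 + 3*k) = (k + 3)^2*(k)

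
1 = 1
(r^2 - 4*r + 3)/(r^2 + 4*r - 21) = (r - 1)/(r + 7)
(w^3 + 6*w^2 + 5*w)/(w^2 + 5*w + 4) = w*(w + 5)/(w + 4)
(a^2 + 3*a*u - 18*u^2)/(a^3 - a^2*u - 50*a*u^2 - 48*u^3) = (-a + 3*u)/(-a^2 + 7*a*u + 8*u^2)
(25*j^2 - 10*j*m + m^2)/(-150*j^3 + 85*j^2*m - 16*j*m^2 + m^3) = -1/(6*j - m)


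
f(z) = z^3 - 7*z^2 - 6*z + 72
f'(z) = 3*z^2 - 14*z - 6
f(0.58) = 66.36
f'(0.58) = -13.11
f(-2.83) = 10.25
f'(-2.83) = 57.65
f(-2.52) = 26.66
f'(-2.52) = 48.33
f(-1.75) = 55.70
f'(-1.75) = 27.69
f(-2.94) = 3.72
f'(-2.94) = 61.09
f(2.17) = 36.24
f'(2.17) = -22.25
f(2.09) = 38.01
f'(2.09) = -22.16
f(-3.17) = -11.18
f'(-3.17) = 68.53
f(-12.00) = -2592.00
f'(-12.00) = 594.00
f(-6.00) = -360.00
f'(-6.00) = 186.00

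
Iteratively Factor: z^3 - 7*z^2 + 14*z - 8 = (z - 1)*(z^2 - 6*z + 8) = (z - 2)*(z - 1)*(z - 4)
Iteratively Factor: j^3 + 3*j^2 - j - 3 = (j + 3)*(j^2 - 1) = (j + 1)*(j + 3)*(j - 1)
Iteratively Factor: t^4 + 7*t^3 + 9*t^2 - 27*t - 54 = (t + 3)*(t^3 + 4*t^2 - 3*t - 18) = (t + 3)^2*(t^2 + t - 6) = (t - 2)*(t + 3)^2*(t + 3)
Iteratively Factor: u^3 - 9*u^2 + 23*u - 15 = (u - 1)*(u^2 - 8*u + 15) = (u - 3)*(u - 1)*(u - 5)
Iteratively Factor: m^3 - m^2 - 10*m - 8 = (m + 1)*(m^2 - 2*m - 8) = (m - 4)*(m + 1)*(m + 2)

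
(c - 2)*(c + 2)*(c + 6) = c^3 + 6*c^2 - 4*c - 24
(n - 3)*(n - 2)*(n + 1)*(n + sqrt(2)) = n^4 - 4*n^3 + sqrt(2)*n^3 - 4*sqrt(2)*n^2 + n^2 + sqrt(2)*n + 6*n + 6*sqrt(2)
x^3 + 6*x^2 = x^2*(x + 6)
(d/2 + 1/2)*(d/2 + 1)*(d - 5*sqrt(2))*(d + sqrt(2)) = d^4/4 - sqrt(2)*d^3 + 3*d^3/4 - 3*sqrt(2)*d^2 - 2*d^2 - 15*d/2 - 2*sqrt(2)*d - 5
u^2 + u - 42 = (u - 6)*(u + 7)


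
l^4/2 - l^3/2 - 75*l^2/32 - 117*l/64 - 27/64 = (l/2 + 1/4)*(l - 3)*(l + 3/4)^2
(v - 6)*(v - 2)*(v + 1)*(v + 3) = v^4 - 4*v^3 - 17*v^2 + 24*v + 36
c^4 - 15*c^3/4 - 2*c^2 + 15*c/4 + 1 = (c - 4)*(c - 1)*(c + 1/4)*(c + 1)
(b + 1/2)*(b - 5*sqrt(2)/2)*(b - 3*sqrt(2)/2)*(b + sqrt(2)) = b^4 - 3*sqrt(2)*b^3 + b^3/2 - 3*sqrt(2)*b^2/2 - b^2/2 - b/4 + 15*sqrt(2)*b/2 + 15*sqrt(2)/4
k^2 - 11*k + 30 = (k - 6)*(k - 5)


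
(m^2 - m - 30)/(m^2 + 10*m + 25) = (m - 6)/(m + 5)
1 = 1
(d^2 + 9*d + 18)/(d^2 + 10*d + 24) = (d + 3)/(d + 4)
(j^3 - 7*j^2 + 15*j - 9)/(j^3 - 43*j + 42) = (j^2 - 6*j + 9)/(j^2 + j - 42)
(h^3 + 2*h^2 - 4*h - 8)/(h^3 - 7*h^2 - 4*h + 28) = (h + 2)/(h - 7)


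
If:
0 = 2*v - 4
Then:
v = 2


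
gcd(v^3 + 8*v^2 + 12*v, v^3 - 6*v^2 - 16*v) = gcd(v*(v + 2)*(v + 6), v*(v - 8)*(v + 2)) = v^2 + 2*v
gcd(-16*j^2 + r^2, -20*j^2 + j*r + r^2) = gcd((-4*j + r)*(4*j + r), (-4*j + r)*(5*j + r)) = -4*j + r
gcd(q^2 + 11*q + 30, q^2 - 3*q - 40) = q + 5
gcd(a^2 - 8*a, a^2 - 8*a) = a^2 - 8*a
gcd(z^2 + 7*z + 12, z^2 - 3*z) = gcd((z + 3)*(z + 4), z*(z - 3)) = 1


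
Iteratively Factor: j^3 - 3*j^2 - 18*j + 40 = (j - 5)*(j^2 + 2*j - 8) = (j - 5)*(j + 4)*(j - 2)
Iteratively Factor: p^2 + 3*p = (p + 3)*(p)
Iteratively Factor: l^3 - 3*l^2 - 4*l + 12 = (l + 2)*(l^2 - 5*l + 6) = (l - 3)*(l + 2)*(l - 2)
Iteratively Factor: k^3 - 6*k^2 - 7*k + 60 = (k - 5)*(k^2 - k - 12) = (k - 5)*(k + 3)*(k - 4)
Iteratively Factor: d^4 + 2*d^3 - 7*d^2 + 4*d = (d - 1)*(d^3 + 3*d^2 - 4*d) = d*(d - 1)*(d^2 + 3*d - 4) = d*(d - 1)*(d + 4)*(d - 1)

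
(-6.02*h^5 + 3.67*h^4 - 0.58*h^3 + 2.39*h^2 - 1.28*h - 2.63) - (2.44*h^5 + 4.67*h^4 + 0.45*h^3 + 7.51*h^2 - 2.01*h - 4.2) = -8.46*h^5 - 1.0*h^4 - 1.03*h^3 - 5.12*h^2 + 0.73*h + 1.57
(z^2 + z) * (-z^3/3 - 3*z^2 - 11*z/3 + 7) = -z^5/3 - 10*z^4/3 - 20*z^3/3 + 10*z^2/3 + 7*z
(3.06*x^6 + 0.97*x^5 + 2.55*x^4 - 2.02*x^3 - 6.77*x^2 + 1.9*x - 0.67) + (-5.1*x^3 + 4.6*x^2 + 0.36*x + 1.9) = 3.06*x^6 + 0.97*x^5 + 2.55*x^4 - 7.12*x^3 - 2.17*x^2 + 2.26*x + 1.23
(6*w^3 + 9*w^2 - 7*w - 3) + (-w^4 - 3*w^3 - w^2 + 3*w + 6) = -w^4 + 3*w^3 + 8*w^2 - 4*w + 3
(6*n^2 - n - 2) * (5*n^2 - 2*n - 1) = 30*n^4 - 17*n^3 - 14*n^2 + 5*n + 2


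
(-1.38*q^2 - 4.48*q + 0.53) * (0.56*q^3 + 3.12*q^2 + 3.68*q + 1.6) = -0.7728*q^5 - 6.8144*q^4 - 18.7592*q^3 - 17.0408*q^2 - 5.2176*q + 0.848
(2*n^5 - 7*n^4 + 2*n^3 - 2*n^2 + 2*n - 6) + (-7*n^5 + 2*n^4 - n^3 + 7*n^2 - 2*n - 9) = -5*n^5 - 5*n^4 + n^3 + 5*n^2 - 15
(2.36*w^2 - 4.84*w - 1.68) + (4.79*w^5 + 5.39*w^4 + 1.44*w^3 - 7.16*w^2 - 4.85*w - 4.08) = 4.79*w^5 + 5.39*w^4 + 1.44*w^3 - 4.8*w^2 - 9.69*w - 5.76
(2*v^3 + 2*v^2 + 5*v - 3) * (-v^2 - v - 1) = -2*v^5 - 4*v^4 - 9*v^3 - 4*v^2 - 2*v + 3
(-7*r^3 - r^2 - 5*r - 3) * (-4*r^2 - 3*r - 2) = 28*r^5 + 25*r^4 + 37*r^3 + 29*r^2 + 19*r + 6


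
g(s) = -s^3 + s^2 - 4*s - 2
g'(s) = -3*s^2 + 2*s - 4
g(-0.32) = -0.58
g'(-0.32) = -4.95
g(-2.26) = 23.69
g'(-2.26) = -23.84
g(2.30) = -18.08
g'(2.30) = -15.27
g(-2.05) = 19.02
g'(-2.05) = -20.71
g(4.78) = -107.49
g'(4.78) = -62.99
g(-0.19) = -1.20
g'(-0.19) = -4.49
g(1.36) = -8.11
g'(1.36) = -6.83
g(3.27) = -39.35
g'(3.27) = -29.54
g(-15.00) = 3658.00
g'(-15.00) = -709.00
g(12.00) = -1634.00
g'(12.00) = -412.00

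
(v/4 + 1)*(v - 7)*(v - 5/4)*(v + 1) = v^4/4 - 13*v^3/16 - 57*v^2/8 + 43*v/16 + 35/4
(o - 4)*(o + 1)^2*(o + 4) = o^4 + 2*o^3 - 15*o^2 - 32*o - 16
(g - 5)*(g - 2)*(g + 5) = g^3 - 2*g^2 - 25*g + 50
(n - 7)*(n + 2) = n^2 - 5*n - 14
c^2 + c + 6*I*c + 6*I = (c + 1)*(c + 6*I)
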